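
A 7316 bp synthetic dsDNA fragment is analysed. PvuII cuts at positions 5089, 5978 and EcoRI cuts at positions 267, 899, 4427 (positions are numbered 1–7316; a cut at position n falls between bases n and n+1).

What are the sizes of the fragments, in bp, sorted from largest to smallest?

Combined cut positions (sorted): 267, 899, 4427, 5089, 5978.
Linear molecule, 5 cuts → 6 fragments:
  267 − 0 = 267 bp
  899 − 267 = 632 bp
  4427 − 899 = 3528 bp
  5089 − 4427 = 662 bp
  5978 − 5089 = 889 bp
  7316 − 5978 = 1338 bp
Sorted largest to smallest: 3528, 1338, 889, 662, 632, 267 bp.

3528, 1338, 889, 662, 632, 267 bp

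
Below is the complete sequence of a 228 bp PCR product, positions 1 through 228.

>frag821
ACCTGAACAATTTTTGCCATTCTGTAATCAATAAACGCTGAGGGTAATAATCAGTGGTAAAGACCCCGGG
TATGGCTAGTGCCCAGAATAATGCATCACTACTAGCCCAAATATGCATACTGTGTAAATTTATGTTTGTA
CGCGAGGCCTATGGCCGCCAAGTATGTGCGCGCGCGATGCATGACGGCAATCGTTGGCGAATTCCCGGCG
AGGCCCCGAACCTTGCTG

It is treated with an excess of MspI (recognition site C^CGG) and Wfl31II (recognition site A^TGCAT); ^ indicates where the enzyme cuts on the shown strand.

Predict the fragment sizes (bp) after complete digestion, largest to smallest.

66, 64, 28, 25, 23, 22 bp

MspI sites (CCGG) start at positions 66, 205.
MspI cuts after the first base of each site, so after positions 66, 205.
Wfl31II sites (ATGCAT) start at positions 91, 113, 177.
Wfl31II cuts after the first base of each site, so after positions 91, 113, 177.
Combined cut positions: 66, 91, 113, 177, 205.
Linear molecule, 5 cuts → 6 fragments:
  1–66 → 66 bp
  67–91 → 25 bp
  92–113 → 22 bp
  114–177 → 64 bp
  178–205 → 28 bp
  206–228 → 23 bp
Sorted largest to smallest: 66, 64, 28, 25, 23, 22 bp.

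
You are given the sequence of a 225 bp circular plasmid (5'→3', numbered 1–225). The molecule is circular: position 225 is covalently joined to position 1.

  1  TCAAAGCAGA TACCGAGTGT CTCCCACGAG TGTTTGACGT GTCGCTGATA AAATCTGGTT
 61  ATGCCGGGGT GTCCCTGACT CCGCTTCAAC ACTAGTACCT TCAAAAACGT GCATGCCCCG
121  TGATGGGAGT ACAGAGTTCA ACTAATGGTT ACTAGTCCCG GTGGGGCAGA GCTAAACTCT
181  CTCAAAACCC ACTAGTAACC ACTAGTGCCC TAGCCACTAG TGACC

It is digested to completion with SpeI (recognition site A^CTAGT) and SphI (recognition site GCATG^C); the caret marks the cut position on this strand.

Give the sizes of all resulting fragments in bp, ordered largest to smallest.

100, 40, 36, 24, 15, 10 bp

SpeI sites (ACTAGT) start at positions 91, 151, 191, 201, 216.
SpeI cuts after the first base of each site, so after positions 91, 151, 191, 201, 216.
The SphI site (GCATGC) starts at position 111.
SphI cuts after base 5 of each site (before the last base), so after position 115.
Combined cut positions: 91, 115, 151, 191, 201, 216.
Circular molecule, 6 cuts → 6 fragments:
  92–115 → 24 bp
  116–151 → 36 bp
  152–191 → 40 bp
  192–201 → 10 bp
  202–216 → 15 bp
  217–225 then 1–91 → 9 + 91 = 100 bp
Sorted largest to smallest: 100, 40, 36, 24, 15, 10 bp.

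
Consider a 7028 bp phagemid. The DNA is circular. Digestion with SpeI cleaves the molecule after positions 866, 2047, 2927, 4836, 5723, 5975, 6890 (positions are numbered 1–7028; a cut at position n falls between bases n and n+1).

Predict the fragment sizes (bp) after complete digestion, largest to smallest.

1909, 1181, 1004, 915, 887, 880, 252 bp

Circular molecule, 7 cuts → 7 fragments:
  2047 − 866 = 1181 bp
  2927 − 2047 = 880 bp
  4836 − 2927 = 1909 bp
  5723 − 4836 = 887 bp
  5975 − 5723 = 252 bp
  6890 − 5975 = 915 bp
  wrap: 7028 − 6890 + 866 = 1004 bp
Sorted largest to smallest: 1909, 1181, 1004, 915, 887, 880, 252 bp.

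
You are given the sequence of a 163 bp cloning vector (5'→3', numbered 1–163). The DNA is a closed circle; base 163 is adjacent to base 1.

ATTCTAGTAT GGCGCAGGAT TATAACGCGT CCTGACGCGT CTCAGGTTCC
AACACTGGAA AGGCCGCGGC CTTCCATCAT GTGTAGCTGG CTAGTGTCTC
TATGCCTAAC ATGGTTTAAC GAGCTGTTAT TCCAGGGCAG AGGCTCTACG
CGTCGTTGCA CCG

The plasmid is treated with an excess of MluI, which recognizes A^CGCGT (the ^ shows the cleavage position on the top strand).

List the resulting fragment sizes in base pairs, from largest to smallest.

MluI sites (ACGCGT) start at positions 25, 35, 148.
MluI cuts after the first base of each site, so after positions 25, 35, 148.
Circular molecule, 3 cuts → 3 fragments:
  26–35 → 10 bp
  36–148 → 113 bp
  149–163 then 1–25 → 15 + 25 = 40 bp
Sorted largest to smallest: 113, 40, 10 bp.

113, 40, 10 bp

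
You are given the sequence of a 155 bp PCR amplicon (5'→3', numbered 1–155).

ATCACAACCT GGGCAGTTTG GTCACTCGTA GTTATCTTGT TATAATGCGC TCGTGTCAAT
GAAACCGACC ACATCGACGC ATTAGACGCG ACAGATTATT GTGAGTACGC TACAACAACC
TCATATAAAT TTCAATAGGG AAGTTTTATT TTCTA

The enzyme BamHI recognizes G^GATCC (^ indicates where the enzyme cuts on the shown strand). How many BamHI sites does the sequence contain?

0

No occurrence of GGATCC is present in the sequence.
BamHI does not cut: 0 sites.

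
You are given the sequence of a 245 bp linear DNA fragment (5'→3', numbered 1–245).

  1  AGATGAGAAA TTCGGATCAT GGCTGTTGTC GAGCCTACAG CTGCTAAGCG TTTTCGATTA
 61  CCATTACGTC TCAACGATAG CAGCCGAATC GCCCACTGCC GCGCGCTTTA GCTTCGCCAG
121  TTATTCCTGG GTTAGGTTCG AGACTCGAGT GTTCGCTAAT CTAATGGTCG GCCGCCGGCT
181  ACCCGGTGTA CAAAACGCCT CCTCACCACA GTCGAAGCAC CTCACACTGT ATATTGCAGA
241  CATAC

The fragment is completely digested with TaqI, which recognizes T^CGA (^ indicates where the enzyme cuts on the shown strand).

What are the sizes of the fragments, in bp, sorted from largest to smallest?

TaqI sites (TCGA) start at positions 29, 54, 138, 145, 212.
TaqI cuts after the first base of each site, so after positions 29, 54, 138, 145, 212.
Linear molecule, 5 cuts → 6 fragments:
  1–29 → 29 bp
  30–54 → 25 bp
  55–138 → 84 bp
  139–145 → 7 bp
  146–212 → 67 bp
  213–245 → 33 bp
Sorted largest to smallest: 84, 67, 33, 29, 25, 7 bp.

84, 67, 33, 29, 25, 7 bp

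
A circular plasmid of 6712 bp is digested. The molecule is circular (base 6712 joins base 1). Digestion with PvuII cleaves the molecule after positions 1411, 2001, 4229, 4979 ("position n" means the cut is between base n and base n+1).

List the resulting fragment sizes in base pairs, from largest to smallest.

Circular molecule, 4 cuts → 4 fragments:
  2001 − 1411 = 590 bp
  4229 − 2001 = 2228 bp
  4979 − 4229 = 750 bp
  wrap: 6712 − 4979 + 1411 = 3144 bp
Sorted largest to smallest: 3144, 2228, 750, 590 bp.

3144, 2228, 750, 590 bp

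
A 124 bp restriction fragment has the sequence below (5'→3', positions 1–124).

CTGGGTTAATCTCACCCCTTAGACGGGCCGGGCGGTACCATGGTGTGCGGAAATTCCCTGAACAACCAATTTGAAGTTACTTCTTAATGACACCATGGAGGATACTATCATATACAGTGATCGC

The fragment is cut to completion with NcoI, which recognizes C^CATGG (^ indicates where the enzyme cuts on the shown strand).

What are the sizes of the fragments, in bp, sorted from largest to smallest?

NcoI sites (CCATGG) start at positions 38, 93.
NcoI cuts after the first base of each site, so after positions 38, 93.
Linear molecule, 2 cuts → 3 fragments:
  1–38 → 38 bp
  39–93 → 55 bp
  94–124 → 31 bp
Sorted largest to smallest: 55, 38, 31 bp.

55, 38, 31 bp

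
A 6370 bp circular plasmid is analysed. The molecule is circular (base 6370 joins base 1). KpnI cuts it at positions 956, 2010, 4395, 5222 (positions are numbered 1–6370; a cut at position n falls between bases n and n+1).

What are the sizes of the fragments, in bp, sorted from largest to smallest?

2385, 2104, 1054, 827 bp

Circular molecule, 4 cuts → 4 fragments:
  2010 − 956 = 1054 bp
  4395 − 2010 = 2385 bp
  5222 − 4395 = 827 bp
  wrap: 6370 − 5222 + 956 = 2104 bp
Sorted largest to smallest: 2385, 2104, 1054, 827 bp.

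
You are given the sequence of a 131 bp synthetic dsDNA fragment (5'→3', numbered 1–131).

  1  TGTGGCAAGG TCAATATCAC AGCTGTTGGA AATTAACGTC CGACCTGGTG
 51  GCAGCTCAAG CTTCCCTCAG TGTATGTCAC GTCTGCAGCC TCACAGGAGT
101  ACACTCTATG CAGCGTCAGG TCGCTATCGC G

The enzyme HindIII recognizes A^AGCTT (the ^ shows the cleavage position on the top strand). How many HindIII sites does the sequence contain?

1

AAGCTT occurs starting at position 58.
HindIII cuts at 1 site.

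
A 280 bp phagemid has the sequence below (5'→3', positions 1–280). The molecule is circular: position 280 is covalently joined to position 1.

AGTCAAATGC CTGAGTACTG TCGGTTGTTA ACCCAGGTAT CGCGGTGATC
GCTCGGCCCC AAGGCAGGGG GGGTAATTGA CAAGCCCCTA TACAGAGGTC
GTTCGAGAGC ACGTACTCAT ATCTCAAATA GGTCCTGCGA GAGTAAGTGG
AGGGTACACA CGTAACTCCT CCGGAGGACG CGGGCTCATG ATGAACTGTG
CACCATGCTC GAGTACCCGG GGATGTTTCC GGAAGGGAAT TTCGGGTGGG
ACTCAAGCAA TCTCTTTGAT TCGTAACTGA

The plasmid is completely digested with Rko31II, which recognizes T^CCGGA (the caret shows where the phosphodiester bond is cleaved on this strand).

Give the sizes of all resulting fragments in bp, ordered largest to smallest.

222, 58 bp

Rko31II sites (TCCGGA) start at positions 170, 228.
Rko31II cuts after the first base of each site, so after positions 170, 228.
Circular molecule, 2 cuts → 2 fragments:
  171–228 → 58 bp
  229–280 then 1–170 → 52 + 170 = 222 bp
Sorted largest to smallest: 222, 58 bp.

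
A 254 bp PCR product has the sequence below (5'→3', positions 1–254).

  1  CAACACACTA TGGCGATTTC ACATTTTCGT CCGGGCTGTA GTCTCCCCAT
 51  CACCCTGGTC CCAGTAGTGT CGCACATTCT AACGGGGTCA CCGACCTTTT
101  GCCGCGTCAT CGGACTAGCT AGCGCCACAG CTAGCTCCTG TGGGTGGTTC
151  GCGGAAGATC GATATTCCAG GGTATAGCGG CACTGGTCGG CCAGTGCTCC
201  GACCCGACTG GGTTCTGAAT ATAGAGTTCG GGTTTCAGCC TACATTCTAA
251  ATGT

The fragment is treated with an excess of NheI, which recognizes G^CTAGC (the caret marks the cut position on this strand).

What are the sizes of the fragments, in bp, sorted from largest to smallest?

124, 118, 12 bp

NheI sites (GCTAGC) start at positions 118, 130.
NheI cuts after the first base of each site, so after positions 118, 130.
Linear molecule, 2 cuts → 3 fragments:
  1–118 → 118 bp
  119–130 → 12 bp
  131–254 → 124 bp
Sorted largest to smallest: 124, 118, 12 bp.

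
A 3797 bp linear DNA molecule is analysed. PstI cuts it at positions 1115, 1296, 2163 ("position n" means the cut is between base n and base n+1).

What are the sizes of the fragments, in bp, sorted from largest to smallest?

1634, 1115, 867, 181 bp

Linear molecule, 3 cuts → 4 fragments:
  1115 − 0 = 1115 bp
  1296 − 1115 = 181 bp
  2163 − 1296 = 867 bp
  3797 − 2163 = 1634 bp
Sorted largest to smallest: 1634, 1115, 867, 181 bp.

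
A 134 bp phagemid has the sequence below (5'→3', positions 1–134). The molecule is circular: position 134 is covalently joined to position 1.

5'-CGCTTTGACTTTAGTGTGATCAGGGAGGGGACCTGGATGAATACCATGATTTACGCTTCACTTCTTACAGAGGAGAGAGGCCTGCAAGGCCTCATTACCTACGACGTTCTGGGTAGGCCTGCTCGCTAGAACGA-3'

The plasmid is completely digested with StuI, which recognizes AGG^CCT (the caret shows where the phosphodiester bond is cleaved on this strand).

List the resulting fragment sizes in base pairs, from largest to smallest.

97, 28, 9 bp

StuI sites (AGGCCT) start at positions 78, 87, 115.
StuI cuts after base 3 of each site, so after positions 80, 89, 117.
Circular molecule, 3 cuts → 3 fragments:
  81–89 → 9 bp
  90–117 → 28 bp
  118–134 then 1–80 → 17 + 80 = 97 bp
Sorted largest to smallest: 97, 28, 9 bp.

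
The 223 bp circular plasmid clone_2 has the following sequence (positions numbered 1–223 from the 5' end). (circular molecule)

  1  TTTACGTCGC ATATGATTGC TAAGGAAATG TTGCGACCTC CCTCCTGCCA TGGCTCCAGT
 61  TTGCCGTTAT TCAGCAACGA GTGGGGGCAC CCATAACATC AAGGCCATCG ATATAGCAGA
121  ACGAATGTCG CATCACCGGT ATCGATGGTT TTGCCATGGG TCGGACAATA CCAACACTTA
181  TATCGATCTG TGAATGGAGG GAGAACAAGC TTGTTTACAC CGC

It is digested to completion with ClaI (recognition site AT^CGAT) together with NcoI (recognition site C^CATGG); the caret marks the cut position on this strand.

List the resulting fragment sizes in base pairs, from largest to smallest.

88, 60, 34, 29, 12 bp

ClaI sites (ATCGAT) start at positions 107, 141, 182.
ClaI cuts after base 2 of each site, so after positions 108, 142, 183.
NcoI sites (CCATGG) start at positions 48, 154.
NcoI cuts after the first base of each site, so after positions 48, 154.
Combined cut positions: 48, 108, 142, 154, 183.
Circular molecule, 5 cuts → 5 fragments:
  49–108 → 60 bp
  109–142 → 34 bp
  143–154 → 12 bp
  155–183 → 29 bp
  184–223 then 1–48 → 40 + 48 = 88 bp
Sorted largest to smallest: 88, 60, 34, 29, 12 bp.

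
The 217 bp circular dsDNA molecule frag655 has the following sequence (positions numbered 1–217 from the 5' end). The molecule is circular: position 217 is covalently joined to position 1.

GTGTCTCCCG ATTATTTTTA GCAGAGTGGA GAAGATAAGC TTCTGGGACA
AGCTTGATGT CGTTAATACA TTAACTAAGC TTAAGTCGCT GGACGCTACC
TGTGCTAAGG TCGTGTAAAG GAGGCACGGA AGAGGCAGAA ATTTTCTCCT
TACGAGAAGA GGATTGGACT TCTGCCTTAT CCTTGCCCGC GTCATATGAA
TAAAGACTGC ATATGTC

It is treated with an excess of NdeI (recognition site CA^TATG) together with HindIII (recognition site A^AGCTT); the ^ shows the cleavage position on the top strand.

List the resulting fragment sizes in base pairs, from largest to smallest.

NdeI sites (CATATG) start at positions 193, 210.
NdeI cuts after base 2 of each site, so after positions 194, 211.
HindIII sites (AAGCTT) start at positions 37, 50, 77.
HindIII cuts after the first base of each site, so after positions 37, 50, 77.
Combined cut positions: 37, 50, 77, 194, 211.
Circular molecule, 5 cuts → 5 fragments:
  38–50 → 13 bp
  51–77 → 27 bp
  78–194 → 117 bp
  195–211 → 17 bp
  212–217 then 1–37 → 6 + 37 = 43 bp
Sorted largest to smallest: 117, 43, 27, 17, 13 bp.

117, 43, 27, 17, 13 bp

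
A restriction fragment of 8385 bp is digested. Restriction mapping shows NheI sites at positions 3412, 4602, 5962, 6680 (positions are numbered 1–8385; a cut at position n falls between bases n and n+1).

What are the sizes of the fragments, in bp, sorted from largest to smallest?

3412, 1705, 1360, 1190, 718 bp

Linear molecule, 4 cuts → 5 fragments:
  3412 − 0 = 3412 bp
  4602 − 3412 = 1190 bp
  5962 − 4602 = 1360 bp
  6680 − 5962 = 718 bp
  8385 − 6680 = 1705 bp
Sorted largest to smallest: 3412, 1705, 1360, 1190, 718 bp.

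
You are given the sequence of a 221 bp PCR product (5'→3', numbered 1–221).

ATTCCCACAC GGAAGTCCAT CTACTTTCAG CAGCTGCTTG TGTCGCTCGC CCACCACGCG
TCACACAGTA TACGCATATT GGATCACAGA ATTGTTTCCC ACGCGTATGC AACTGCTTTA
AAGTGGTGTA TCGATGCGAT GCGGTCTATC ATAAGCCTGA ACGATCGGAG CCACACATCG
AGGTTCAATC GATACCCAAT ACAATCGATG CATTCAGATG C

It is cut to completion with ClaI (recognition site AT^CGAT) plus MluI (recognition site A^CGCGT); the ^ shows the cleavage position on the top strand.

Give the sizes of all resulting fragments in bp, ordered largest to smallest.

ClaI sites (ATCGAT) start at positions 130, 188, 204.
ClaI cuts after base 2 of each site, so after positions 131, 189, 205.
MluI sites (ACGCGT) start at positions 56, 101.
MluI cuts after the first base of each site, so after positions 56, 101.
Combined cut positions: 56, 101, 131, 189, 205.
Linear molecule, 5 cuts → 6 fragments:
  1–56 → 56 bp
  57–101 → 45 bp
  102–131 → 30 bp
  132–189 → 58 bp
  190–205 → 16 bp
  206–221 → 16 bp
Sorted largest to smallest: 58, 56, 45, 30, 16, 16 bp.

58, 56, 45, 30, 16, 16 bp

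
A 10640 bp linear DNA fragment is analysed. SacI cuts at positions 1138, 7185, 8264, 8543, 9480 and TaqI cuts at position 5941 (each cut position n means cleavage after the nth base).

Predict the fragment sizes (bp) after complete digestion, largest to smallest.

Combined cut positions (sorted): 1138, 5941, 7185, 8264, 8543, 9480.
Linear molecule, 6 cuts → 7 fragments:
  1138 − 0 = 1138 bp
  5941 − 1138 = 4803 bp
  7185 − 5941 = 1244 bp
  8264 − 7185 = 1079 bp
  8543 − 8264 = 279 bp
  9480 − 8543 = 937 bp
  10640 − 9480 = 1160 bp
Sorted largest to smallest: 4803, 1244, 1160, 1138, 1079, 937, 279 bp.

4803, 1244, 1160, 1138, 1079, 937, 279 bp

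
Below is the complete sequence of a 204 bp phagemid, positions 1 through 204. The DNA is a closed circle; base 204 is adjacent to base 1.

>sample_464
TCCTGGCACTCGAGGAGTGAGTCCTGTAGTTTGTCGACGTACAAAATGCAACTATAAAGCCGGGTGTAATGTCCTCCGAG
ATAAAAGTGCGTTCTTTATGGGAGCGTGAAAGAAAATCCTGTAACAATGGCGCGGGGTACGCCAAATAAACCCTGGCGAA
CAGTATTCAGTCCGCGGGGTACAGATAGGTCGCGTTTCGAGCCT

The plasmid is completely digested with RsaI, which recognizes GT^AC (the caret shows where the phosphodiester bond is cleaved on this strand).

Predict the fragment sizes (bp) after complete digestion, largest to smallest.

98, 64, 42 bp

RsaI sites (GTAC) start at positions 39, 137, 179.
RsaI cuts after base 2 of each site, so after positions 40, 138, 180.
Circular molecule, 3 cuts → 3 fragments:
  41–138 → 98 bp
  139–180 → 42 bp
  181–204 then 1–40 → 24 + 40 = 64 bp
Sorted largest to smallest: 98, 64, 42 bp.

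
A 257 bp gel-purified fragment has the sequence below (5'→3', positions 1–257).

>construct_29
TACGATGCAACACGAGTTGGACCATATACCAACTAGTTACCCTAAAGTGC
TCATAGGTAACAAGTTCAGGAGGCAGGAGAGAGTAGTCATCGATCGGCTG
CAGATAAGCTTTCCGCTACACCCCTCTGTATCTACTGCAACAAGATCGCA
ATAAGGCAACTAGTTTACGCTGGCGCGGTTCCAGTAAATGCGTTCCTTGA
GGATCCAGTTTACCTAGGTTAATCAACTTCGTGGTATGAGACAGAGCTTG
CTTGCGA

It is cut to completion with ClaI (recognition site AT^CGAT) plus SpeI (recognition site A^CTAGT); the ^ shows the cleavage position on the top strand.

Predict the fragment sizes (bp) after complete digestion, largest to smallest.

The ClaI site (ATCGAT) starts at position 89.
ClaI cuts after base 2 of each site, so after position 90.
SpeI sites (ACTAGT) start at positions 32, 159.
SpeI cuts after the first base of each site, so after positions 32, 159.
Combined cut positions: 32, 90, 159.
Linear molecule, 3 cuts → 4 fragments:
  1–32 → 32 bp
  33–90 → 58 bp
  91–159 → 69 bp
  160–257 → 98 bp
Sorted largest to smallest: 98, 69, 58, 32 bp.

98, 69, 58, 32 bp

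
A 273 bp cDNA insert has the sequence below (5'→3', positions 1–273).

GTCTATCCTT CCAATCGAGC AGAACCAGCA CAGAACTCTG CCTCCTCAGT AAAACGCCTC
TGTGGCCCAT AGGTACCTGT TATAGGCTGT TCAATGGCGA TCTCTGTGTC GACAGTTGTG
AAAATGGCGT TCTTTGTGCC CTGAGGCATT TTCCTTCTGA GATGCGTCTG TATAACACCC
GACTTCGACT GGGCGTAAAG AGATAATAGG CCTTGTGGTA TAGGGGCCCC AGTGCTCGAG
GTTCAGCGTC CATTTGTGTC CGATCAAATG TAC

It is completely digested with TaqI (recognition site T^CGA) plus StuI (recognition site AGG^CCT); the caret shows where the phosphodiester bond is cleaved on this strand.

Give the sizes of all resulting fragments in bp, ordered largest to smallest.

TaqI sites (TCGA) start at positions 15, 109, 185, 236.
TaqI cuts after the first base of each site, so after positions 15, 109, 185, 236.
The StuI site (AGGCCT) starts at position 208.
StuI cuts after base 3 of each site, so after position 210.
Combined cut positions: 15, 109, 185, 210, 236.
Linear molecule, 5 cuts → 6 fragments:
  1–15 → 15 bp
  16–109 → 94 bp
  110–185 → 76 bp
  186–210 → 25 bp
  211–236 → 26 bp
  237–273 → 37 bp
Sorted largest to smallest: 94, 76, 37, 26, 25, 15 bp.

94, 76, 37, 26, 25, 15 bp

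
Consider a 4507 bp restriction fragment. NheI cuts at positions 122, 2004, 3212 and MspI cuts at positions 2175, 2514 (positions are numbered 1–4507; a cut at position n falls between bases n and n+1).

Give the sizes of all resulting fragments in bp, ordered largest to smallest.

Combined cut positions (sorted): 122, 2004, 2175, 2514, 3212.
Linear molecule, 5 cuts → 6 fragments:
  122 − 0 = 122 bp
  2004 − 122 = 1882 bp
  2175 − 2004 = 171 bp
  2514 − 2175 = 339 bp
  3212 − 2514 = 698 bp
  4507 − 3212 = 1295 bp
Sorted largest to smallest: 1882, 1295, 698, 339, 171, 122 bp.

1882, 1295, 698, 339, 171, 122 bp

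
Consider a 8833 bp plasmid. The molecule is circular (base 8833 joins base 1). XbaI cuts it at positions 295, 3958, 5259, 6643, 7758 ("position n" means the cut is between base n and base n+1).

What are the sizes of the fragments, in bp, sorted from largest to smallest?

3663, 1384, 1370, 1301, 1115 bp

Circular molecule, 5 cuts → 5 fragments:
  3958 − 295 = 3663 bp
  5259 − 3958 = 1301 bp
  6643 − 5259 = 1384 bp
  7758 − 6643 = 1115 bp
  wrap: 8833 − 7758 + 295 = 1370 bp
Sorted largest to smallest: 3663, 1384, 1370, 1301, 1115 bp.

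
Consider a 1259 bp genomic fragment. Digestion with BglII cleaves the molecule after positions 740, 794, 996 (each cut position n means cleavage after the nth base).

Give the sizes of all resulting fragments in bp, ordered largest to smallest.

Linear molecule, 3 cuts → 4 fragments:
  740 − 0 = 740 bp
  794 − 740 = 54 bp
  996 − 794 = 202 bp
  1259 − 996 = 263 bp
Sorted largest to smallest: 740, 263, 202, 54 bp.

740, 263, 202, 54 bp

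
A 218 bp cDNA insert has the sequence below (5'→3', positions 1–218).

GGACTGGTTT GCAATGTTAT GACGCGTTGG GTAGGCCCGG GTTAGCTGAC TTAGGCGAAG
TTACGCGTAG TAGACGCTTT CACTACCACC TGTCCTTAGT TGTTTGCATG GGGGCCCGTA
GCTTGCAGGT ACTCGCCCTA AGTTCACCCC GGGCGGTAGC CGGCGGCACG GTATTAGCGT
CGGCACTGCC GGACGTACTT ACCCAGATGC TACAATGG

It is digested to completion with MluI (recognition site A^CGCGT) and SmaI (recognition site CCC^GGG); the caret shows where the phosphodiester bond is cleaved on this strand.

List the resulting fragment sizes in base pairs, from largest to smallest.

87, 68, 25, 22, 16 bp

MluI sites (ACGCGT) start at positions 22, 63.
MluI cuts after the first base of each site, so after positions 22, 63.
SmaI sites (CCCGGG) start at positions 36, 148.
SmaI cuts after base 3 of each site, so after positions 38, 150.
Combined cut positions: 22, 38, 63, 150.
Linear molecule, 4 cuts → 5 fragments:
  1–22 → 22 bp
  23–38 → 16 bp
  39–63 → 25 bp
  64–150 → 87 bp
  151–218 → 68 bp
Sorted largest to smallest: 87, 68, 25, 22, 16 bp.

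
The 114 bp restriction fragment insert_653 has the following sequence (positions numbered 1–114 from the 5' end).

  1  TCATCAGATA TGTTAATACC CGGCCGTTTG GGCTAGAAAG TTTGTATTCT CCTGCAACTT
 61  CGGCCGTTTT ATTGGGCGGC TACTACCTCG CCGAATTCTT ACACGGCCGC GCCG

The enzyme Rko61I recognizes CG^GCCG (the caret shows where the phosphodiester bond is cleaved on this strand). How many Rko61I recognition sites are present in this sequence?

CGGCCG occurs starting at positions 21, 61, 104.
Rko61I cuts at 3 sites.

3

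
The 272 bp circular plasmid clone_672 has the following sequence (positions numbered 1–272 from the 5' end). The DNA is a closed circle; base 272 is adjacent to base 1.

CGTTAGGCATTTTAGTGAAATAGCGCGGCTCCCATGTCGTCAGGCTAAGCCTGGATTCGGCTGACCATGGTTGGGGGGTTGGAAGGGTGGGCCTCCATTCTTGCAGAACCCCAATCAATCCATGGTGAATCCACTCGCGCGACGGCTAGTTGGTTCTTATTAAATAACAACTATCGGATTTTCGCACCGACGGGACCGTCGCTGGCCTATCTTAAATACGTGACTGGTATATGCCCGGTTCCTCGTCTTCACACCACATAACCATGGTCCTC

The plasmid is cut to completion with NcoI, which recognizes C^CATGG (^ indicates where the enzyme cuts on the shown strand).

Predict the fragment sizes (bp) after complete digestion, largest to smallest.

NcoI sites (CCATGG) start at positions 65, 120, 262.
NcoI cuts after the first base of each site, so after positions 65, 120, 262.
Circular molecule, 3 cuts → 3 fragments:
  66–120 → 55 bp
  121–262 → 142 bp
  263–272 then 1–65 → 10 + 65 = 75 bp
Sorted largest to smallest: 142, 75, 55 bp.

142, 75, 55 bp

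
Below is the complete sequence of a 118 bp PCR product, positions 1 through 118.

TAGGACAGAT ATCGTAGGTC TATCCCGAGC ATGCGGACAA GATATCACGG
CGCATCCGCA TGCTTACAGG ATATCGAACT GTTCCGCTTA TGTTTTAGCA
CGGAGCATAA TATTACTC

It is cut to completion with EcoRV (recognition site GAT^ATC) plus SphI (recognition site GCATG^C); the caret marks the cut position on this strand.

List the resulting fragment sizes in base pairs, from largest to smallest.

EcoRV sites (GATATC) start at positions 8, 41, 70.
EcoRV cuts after base 3 of each site, so after positions 10, 43, 72.
SphI sites (GCATGC) start at positions 29, 58.
SphI cuts after base 5 of each site (before the last base), so after positions 33, 62.
Combined cut positions: 10, 33, 43, 62, 72.
Linear molecule, 5 cuts → 6 fragments:
  1–10 → 10 bp
  11–33 → 23 bp
  34–43 → 10 bp
  44–62 → 19 bp
  63–72 → 10 bp
  73–118 → 46 bp
Sorted largest to smallest: 46, 23, 19, 10, 10, 10 bp.

46, 23, 19, 10, 10, 10 bp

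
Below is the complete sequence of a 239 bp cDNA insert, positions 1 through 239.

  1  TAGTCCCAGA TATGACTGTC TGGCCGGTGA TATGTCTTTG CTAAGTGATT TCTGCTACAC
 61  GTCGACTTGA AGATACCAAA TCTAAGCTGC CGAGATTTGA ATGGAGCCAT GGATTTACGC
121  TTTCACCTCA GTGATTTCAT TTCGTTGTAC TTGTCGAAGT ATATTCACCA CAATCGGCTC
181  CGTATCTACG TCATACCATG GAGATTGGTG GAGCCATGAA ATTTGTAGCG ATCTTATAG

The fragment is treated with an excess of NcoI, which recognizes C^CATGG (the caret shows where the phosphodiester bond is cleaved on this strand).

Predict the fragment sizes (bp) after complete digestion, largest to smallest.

107, 89, 43 bp

NcoI sites (CCATGG) start at positions 107, 196.
NcoI cuts after the first base of each site, so after positions 107, 196.
Linear molecule, 2 cuts → 3 fragments:
  1–107 → 107 bp
  108–196 → 89 bp
  197–239 → 43 bp
Sorted largest to smallest: 107, 89, 43 bp.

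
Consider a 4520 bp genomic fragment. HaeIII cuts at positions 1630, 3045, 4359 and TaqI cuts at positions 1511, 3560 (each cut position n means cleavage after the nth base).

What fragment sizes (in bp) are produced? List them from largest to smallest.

1511, 1415, 799, 515, 161, 119 bp

Combined cut positions (sorted): 1511, 1630, 3045, 3560, 4359.
Linear molecule, 5 cuts → 6 fragments:
  1511 − 0 = 1511 bp
  1630 − 1511 = 119 bp
  3045 − 1630 = 1415 bp
  3560 − 3045 = 515 bp
  4359 − 3560 = 799 bp
  4520 − 4359 = 161 bp
Sorted largest to smallest: 1511, 1415, 799, 515, 161, 119 bp.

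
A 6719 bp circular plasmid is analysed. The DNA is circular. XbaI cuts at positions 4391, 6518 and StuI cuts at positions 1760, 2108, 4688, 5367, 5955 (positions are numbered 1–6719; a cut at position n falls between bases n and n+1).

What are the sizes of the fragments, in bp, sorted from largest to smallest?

2283, 1961, 679, 588, 563, 348, 297 bp

Combined cut positions (sorted): 1760, 2108, 4391, 4688, 5367, 5955, 6518.
Circular molecule, 7 cuts → 7 fragments:
  2108 − 1760 = 348 bp
  4391 − 2108 = 2283 bp
  4688 − 4391 = 297 bp
  5367 − 4688 = 679 bp
  5955 − 5367 = 588 bp
  6518 − 5955 = 563 bp
  wrap: 6719 − 6518 + 1760 = 1961 bp
Sorted largest to smallest: 2283, 1961, 679, 588, 563, 348, 297 bp.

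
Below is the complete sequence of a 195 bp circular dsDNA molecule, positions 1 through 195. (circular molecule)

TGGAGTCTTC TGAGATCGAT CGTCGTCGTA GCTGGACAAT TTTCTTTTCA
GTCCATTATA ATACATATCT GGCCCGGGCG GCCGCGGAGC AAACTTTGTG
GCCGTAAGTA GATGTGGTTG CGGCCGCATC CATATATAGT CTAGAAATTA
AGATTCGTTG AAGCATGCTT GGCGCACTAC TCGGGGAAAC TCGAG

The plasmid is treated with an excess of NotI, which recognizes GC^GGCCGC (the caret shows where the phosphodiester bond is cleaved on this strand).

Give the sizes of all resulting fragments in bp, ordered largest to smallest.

NotI sites (GCGGCCGC) start at positions 78, 120.
NotI cuts after base 2 of each site, so after positions 79, 121.
Circular molecule, 2 cuts → 2 fragments:
  80–121 → 42 bp
  122–195 then 1–79 → 74 + 79 = 153 bp
Sorted largest to smallest: 153, 42 bp.

153, 42 bp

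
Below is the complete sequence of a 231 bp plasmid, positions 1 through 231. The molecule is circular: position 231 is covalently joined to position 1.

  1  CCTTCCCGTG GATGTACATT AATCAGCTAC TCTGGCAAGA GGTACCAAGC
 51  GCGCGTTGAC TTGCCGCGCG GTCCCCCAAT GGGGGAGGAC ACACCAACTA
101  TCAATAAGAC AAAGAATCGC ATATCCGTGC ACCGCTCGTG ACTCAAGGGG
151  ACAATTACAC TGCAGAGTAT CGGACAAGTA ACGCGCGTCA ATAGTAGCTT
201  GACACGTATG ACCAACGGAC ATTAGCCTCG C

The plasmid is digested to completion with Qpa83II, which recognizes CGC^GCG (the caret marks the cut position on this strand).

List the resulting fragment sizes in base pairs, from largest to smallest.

117, 99, 15 bp

Qpa83II sites (CGCGCG) start at positions 50, 65, 182.
Qpa83II cuts after base 3 of each site, so after positions 52, 67, 184.
Circular molecule, 3 cuts → 3 fragments:
  53–67 → 15 bp
  68–184 → 117 bp
  185–231 then 1–52 → 47 + 52 = 99 bp
Sorted largest to smallest: 117, 99, 15 bp.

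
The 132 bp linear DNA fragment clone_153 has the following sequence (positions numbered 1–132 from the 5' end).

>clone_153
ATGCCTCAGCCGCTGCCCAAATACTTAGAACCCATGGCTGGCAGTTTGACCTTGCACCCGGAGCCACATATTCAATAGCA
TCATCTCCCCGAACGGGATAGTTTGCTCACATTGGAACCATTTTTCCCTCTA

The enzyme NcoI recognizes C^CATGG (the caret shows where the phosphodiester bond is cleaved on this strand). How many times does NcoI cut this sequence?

CCATGG occurs starting at position 32.
NcoI cuts at 1 site.

1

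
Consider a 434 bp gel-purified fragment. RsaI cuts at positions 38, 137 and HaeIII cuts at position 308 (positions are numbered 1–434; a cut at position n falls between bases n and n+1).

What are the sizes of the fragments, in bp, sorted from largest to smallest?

Combined cut positions (sorted): 38, 137, 308.
Linear molecule, 3 cuts → 4 fragments:
  38 − 0 = 38 bp
  137 − 38 = 99 bp
  308 − 137 = 171 bp
  434 − 308 = 126 bp
Sorted largest to smallest: 171, 126, 99, 38 bp.

171, 126, 99, 38 bp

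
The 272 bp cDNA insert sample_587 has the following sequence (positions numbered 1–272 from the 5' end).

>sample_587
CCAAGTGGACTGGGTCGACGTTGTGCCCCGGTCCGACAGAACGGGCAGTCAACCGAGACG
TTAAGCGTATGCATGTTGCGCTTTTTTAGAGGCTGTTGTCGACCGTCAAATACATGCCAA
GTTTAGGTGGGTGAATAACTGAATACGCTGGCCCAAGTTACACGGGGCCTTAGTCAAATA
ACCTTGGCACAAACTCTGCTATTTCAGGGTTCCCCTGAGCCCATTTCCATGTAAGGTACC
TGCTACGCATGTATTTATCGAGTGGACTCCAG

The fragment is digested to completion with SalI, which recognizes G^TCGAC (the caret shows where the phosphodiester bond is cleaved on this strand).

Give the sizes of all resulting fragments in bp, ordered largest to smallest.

SalI sites (GTCGAC) start at positions 14, 98.
SalI cuts after the first base of each site, so after positions 14, 98.
Linear molecule, 2 cuts → 3 fragments:
  1–14 → 14 bp
  15–98 → 84 bp
  99–272 → 174 bp
Sorted largest to smallest: 174, 84, 14 bp.

174, 84, 14 bp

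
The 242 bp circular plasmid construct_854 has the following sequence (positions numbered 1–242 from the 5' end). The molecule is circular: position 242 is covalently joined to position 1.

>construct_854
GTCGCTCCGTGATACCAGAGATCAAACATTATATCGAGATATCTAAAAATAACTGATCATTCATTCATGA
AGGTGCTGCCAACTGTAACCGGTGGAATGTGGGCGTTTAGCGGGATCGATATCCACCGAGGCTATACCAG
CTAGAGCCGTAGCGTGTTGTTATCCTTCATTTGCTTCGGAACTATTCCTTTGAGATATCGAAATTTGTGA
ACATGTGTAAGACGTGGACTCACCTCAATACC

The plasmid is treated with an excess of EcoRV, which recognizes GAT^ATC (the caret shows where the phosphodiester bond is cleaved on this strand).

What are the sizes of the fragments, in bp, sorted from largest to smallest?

EcoRV sites (GATATC) start at positions 38, 118, 194.
EcoRV cuts after base 3 of each site, so after positions 40, 120, 196.
Circular molecule, 3 cuts → 3 fragments:
  41–120 → 80 bp
  121–196 → 76 bp
  197–242 then 1–40 → 46 + 40 = 86 bp
Sorted largest to smallest: 86, 80, 76 bp.

86, 80, 76 bp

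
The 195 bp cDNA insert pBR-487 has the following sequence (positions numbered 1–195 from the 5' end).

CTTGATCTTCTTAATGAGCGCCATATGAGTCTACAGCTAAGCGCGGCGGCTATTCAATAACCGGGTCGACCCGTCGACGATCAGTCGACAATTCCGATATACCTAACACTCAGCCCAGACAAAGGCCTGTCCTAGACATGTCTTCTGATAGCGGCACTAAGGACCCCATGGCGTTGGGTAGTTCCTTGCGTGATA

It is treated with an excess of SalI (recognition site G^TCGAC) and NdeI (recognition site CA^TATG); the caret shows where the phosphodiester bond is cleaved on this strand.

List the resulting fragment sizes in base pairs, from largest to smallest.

111, 42, 23, 11, 8 bp

SalI sites (GTCGAC) start at positions 65, 73, 84.
SalI cuts after the first base of each site, so after positions 65, 73, 84.
The NdeI site (CATATG) starts at position 22.
NdeI cuts after base 2 of each site, so after position 23.
Combined cut positions: 23, 65, 73, 84.
Linear molecule, 4 cuts → 5 fragments:
  1–23 → 23 bp
  24–65 → 42 bp
  66–73 → 8 bp
  74–84 → 11 bp
  85–195 → 111 bp
Sorted largest to smallest: 111, 42, 23, 11, 8 bp.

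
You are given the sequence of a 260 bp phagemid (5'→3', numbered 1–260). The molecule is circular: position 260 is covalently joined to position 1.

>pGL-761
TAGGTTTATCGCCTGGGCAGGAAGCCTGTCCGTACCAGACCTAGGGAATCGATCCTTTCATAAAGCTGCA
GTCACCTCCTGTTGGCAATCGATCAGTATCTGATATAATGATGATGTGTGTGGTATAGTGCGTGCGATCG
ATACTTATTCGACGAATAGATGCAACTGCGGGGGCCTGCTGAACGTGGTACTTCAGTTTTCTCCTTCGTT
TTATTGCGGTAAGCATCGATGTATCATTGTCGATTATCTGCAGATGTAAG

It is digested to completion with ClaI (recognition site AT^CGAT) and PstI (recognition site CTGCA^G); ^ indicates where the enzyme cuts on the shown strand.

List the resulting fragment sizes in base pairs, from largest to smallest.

88, 57, 49, 26, 21, 19 bp

ClaI sites (ATCGAT) start at positions 48, 88, 137, 225.
ClaI cuts after base 2 of each site, so after positions 49, 89, 138, 226.
PstI sites (CTGCAG) start at positions 66, 248.
PstI cuts after base 5 of each site (before the last base), so after positions 70, 252.
Combined cut positions: 49, 70, 89, 138, 226, 252.
Circular molecule, 6 cuts → 6 fragments:
  50–70 → 21 bp
  71–89 → 19 bp
  90–138 → 49 bp
  139–226 → 88 bp
  227–252 → 26 bp
  253–260 then 1–49 → 8 + 49 = 57 bp
Sorted largest to smallest: 88, 57, 49, 26, 21, 19 bp.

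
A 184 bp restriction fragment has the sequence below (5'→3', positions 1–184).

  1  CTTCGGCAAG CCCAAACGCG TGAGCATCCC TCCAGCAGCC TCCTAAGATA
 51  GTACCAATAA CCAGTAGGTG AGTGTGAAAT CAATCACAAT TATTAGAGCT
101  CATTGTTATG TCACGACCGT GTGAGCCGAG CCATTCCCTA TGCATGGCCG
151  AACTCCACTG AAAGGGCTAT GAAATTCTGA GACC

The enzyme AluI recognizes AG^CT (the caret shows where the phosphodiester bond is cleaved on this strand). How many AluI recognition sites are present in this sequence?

1

AGCT occurs starting at position 97.
AluI cuts at 1 site.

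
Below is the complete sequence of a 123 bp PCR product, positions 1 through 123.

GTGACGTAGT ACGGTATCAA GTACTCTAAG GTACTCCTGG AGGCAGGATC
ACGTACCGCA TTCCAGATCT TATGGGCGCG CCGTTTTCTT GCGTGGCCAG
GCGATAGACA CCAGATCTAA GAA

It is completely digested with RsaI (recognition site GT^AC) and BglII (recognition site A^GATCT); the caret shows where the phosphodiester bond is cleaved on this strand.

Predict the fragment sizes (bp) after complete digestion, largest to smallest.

RsaI sites (GTAC) start at positions 9, 21, 31, 53.
RsaI cuts after base 2 of each site, so after positions 10, 22, 32, 54.
BglII sites (AGATCT) start at positions 65, 113.
BglII cuts after the first base of each site, so after positions 65, 113.
Combined cut positions: 10, 22, 32, 54, 65, 113.
Linear molecule, 6 cuts → 7 fragments:
  1–10 → 10 bp
  11–22 → 12 bp
  23–32 → 10 bp
  33–54 → 22 bp
  55–65 → 11 bp
  66–113 → 48 bp
  114–123 → 10 bp
Sorted largest to smallest: 48, 22, 12, 11, 10, 10, 10 bp.

48, 22, 12, 11, 10, 10, 10 bp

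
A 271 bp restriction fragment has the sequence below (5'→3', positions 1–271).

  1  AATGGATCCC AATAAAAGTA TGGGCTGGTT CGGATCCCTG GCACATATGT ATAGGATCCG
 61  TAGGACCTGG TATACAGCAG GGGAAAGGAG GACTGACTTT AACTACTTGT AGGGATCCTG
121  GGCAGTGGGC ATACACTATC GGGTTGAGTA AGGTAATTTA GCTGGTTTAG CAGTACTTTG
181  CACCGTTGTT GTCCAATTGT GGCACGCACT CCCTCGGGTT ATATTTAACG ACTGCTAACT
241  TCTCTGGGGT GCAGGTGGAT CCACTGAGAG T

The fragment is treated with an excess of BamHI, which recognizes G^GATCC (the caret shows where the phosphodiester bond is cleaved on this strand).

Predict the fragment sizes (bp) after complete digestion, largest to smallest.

144, 59, 28, 22, 14, 4 bp

BamHI sites (GGATCC) start at positions 4, 32, 54, 113, 257.
BamHI cuts after the first base of each site, so after positions 4, 32, 54, 113, 257.
Linear molecule, 5 cuts → 6 fragments:
  1–4 → 4 bp
  5–32 → 28 bp
  33–54 → 22 bp
  55–113 → 59 bp
  114–257 → 144 bp
  258–271 → 14 bp
Sorted largest to smallest: 144, 59, 28, 22, 14, 4 bp.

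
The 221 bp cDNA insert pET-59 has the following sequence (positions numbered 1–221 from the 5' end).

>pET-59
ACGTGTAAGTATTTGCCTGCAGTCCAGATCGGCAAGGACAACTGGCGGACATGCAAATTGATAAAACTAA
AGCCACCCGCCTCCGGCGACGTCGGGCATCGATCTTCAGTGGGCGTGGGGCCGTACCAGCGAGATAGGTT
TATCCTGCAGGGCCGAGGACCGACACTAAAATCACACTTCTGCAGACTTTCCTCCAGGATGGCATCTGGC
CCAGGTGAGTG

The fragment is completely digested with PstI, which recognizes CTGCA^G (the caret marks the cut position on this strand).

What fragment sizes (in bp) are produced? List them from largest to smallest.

PstI sites (CTGCAG) start at positions 17, 145, 180.
PstI cuts after base 5 of each site (before the last base), so after positions 21, 149, 184.
Linear molecule, 3 cuts → 4 fragments:
  1–21 → 21 bp
  22–149 → 128 bp
  150–184 → 35 bp
  185–221 → 37 bp
Sorted largest to smallest: 128, 37, 35, 21 bp.

128, 37, 35, 21 bp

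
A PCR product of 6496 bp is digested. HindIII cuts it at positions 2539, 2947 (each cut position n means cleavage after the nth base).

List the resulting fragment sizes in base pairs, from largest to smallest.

Linear molecule, 2 cuts → 3 fragments:
  2539 − 0 = 2539 bp
  2947 − 2539 = 408 bp
  6496 − 2947 = 3549 bp
Sorted largest to smallest: 3549, 2539, 408 bp.

3549, 2539, 408 bp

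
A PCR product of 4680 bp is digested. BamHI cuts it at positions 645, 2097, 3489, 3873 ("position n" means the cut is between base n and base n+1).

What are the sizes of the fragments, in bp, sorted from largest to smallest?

Linear molecule, 4 cuts → 5 fragments:
  645 − 0 = 645 bp
  2097 − 645 = 1452 bp
  3489 − 2097 = 1392 bp
  3873 − 3489 = 384 bp
  4680 − 3873 = 807 bp
Sorted largest to smallest: 1452, 1392, 807, 645, 384 bp.

1452, 1392, 807, 645, 384 bp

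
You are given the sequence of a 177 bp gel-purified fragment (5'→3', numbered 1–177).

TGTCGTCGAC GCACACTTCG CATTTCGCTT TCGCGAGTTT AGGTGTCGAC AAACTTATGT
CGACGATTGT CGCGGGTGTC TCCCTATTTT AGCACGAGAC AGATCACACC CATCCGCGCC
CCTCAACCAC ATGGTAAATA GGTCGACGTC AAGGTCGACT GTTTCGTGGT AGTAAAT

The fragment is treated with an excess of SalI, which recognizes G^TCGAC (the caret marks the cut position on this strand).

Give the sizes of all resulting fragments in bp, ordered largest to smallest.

83, 40, 23, 14, 12, 5 bp

SalI sites (GTCGAC) start at positions 5, 45, 59, 142, 154.
SalI cuts after the first base of each site, so after positions 5, 45, 59, 142, 154.
Linear molecule, 5 cuts → 6 fragments:
  1–5 → 5 bp
  6–45 → 40 bp
  46–59 → 14 bp
  60–142 → 83 bp
  143–154 → 12 bp
  155–177 → 23 bp
Sorted largest to smallest: 83, 40, 23, 14, 12, 5 bp.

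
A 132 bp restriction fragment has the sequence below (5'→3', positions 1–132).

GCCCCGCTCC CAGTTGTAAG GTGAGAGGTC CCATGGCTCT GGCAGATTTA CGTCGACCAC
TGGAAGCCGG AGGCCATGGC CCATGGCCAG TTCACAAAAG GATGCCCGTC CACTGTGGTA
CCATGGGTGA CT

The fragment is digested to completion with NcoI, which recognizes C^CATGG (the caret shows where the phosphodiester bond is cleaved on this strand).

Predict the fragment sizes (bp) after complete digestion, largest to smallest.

NcoI sites (CCATGG) start at positions 31, 74, 81, 121.
NcoI cuts after the first base of each site, so after positions 31, 74, 81, 121.
Linear molecule, 4 cuts → 5 fragments:
  1–31 → 31 bp
  32–74 → 43 bp
  75–81 → 7 bp
  82–121 → 40 bp
  122–132 → 11 bp
Sorted largest to smallest: 43, 40, 31, 11, 7 bp.

43, 40, 31, 11, 7 bp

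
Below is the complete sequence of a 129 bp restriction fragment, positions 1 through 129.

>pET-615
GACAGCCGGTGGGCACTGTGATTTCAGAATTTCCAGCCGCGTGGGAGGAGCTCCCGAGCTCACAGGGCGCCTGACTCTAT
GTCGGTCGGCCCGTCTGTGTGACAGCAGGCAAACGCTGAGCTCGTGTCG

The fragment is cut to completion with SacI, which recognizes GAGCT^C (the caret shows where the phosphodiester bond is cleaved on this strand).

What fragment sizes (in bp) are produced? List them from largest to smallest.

62, 52, 8, 7 bp

SacI sites (GAGCTC) start at positions 48, 56, 118.
SacI cuts after base 5 of each site (before the last base), so after positions 52, 60, 122.
Linear molecule, 3 cuts → 4 fragments:
  1–52 → 52 bp
  53–60 → 8 bp
  61–122 → 62 bp
  123–129 → 7 bp
Sorted largest to smallest: 62, 52, 8, 7 bp.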